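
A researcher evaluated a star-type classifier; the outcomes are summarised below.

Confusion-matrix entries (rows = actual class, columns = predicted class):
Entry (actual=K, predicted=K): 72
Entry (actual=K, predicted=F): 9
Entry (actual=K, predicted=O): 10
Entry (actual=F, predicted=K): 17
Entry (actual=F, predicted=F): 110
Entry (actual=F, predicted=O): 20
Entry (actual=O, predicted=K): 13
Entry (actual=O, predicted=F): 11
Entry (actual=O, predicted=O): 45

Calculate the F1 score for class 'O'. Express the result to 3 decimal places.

0.625

F1 score = 2·TP/(2·TP+FP+FN).
O: TP=45, FP=10+20=30, FN=13+11=24 → 90/144 = 0.6250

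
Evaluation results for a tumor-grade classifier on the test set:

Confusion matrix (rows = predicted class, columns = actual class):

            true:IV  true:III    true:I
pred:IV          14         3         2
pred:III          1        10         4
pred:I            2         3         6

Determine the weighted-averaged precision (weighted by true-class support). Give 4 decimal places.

Per-class precision (TP/(TP+FP)):
  IV: TP=14, FP=3+2=5 → 14/19 = 0.73684
  III: TP=10, FP=1+4=5 → 10/15 = 0.66667
  I: TP=6, FP=2+3=5 → 6/11 = 0.54545
Weighted-precision = Σ (supportᵢ/N)·precisionᵢ with N=45: (17/45)·0.73684 + (16/45)·0.66667 + (12/45)·0.54545 = 0.6609

0.6609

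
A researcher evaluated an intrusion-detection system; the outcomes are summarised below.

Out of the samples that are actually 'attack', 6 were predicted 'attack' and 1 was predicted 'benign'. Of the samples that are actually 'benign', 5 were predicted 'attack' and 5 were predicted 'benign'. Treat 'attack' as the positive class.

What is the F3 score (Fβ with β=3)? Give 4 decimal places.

0.8108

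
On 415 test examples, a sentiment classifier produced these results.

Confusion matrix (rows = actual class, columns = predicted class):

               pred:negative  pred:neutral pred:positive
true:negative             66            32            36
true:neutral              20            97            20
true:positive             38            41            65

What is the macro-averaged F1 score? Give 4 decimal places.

0.5447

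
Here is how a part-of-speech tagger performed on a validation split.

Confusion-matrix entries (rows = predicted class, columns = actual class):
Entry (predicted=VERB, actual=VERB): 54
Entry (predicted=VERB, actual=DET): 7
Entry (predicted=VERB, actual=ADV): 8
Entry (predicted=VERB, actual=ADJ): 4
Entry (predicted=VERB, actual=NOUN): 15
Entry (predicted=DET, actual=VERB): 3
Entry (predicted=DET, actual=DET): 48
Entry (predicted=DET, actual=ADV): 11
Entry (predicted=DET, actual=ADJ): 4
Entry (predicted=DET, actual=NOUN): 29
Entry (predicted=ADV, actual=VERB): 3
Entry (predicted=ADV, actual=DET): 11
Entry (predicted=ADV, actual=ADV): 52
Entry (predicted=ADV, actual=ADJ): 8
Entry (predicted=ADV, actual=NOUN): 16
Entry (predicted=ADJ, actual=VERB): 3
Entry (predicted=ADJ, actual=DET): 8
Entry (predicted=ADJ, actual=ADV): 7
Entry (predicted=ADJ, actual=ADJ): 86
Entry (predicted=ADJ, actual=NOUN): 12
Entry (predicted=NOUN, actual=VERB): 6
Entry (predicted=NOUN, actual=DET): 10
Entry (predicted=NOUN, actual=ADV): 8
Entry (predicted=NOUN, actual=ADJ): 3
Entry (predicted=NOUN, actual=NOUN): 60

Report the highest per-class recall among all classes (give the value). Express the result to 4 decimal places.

Per-class recall (TP/(TP+FN)):
  VERB: TP=54, FN=3+3+3+6=15 → 54/69 = 0.78261
  DET: TP=48, FN=7+11+8+10=36 → 48/84 = 0.57143
  ADV: TP=52, FN=8+11+7+8=34 → 52/86 = 0.60465
  ADJ: TP=86, FN=4+4+8+3=19 → 86/105 = 0.81905
  NOUN: TP=60, FN=15+29+16+12=72 → 60/132 = 0.45455
Highest is class 'ADJ' with recall = 0.8190.

0.8190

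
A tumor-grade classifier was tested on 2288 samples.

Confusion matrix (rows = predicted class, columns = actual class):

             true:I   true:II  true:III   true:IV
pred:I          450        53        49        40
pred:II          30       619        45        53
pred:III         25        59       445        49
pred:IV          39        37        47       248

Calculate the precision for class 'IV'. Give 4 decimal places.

One-vs-rest for 'IV': TP = diagonal; FP = other classes predicted 'IV'; FN = 'IV' predicted as other.
precision = TP/(TP+FP).
IV: TP=248, FP=39+37+47=123 → 248/371 = 0.66846

0.6685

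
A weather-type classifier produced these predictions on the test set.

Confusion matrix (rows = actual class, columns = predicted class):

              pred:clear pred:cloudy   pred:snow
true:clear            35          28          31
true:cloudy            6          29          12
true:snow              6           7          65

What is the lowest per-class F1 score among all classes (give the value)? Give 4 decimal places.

0.4965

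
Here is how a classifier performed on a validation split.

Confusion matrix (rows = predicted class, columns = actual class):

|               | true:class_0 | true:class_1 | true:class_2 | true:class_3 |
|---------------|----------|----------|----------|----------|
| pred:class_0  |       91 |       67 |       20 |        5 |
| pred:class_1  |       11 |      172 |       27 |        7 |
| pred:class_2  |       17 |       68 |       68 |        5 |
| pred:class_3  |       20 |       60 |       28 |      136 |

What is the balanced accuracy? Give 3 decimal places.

0.622

Balanced accuracy = mean of per-class recall.
  class_0: recall = 91/139 = 0.6547
  class_1: recall = 172/367 = 0.4687
  class_2: recall = 68/143 = 0.4755
  class_3: recall = 136/153 = 0.8889
Mean = (0.6547 + 0.4687 + 0.4755 + 0.8889) / 4 = 0.622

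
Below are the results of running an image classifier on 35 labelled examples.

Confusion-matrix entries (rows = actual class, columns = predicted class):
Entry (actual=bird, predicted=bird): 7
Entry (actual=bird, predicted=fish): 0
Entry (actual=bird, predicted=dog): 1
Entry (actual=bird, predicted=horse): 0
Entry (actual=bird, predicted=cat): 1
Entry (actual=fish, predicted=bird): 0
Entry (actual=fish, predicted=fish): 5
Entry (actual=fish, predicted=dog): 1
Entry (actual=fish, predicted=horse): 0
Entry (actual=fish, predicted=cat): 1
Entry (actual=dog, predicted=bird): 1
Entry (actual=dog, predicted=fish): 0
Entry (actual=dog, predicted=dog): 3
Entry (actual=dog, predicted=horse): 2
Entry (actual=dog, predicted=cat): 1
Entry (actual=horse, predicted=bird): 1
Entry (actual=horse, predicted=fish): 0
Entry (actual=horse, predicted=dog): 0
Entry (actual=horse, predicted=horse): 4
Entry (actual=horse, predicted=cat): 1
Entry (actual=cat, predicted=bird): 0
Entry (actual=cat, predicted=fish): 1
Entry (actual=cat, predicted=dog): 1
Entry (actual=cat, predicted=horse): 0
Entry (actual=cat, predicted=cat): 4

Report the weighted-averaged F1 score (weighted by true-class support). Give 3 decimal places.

0.658

Per-class F1 score (2·TP/(2·TP+FP+FN)):
  bird: TP=7, FP=0+1+1+0=2, FN=0+1+0+1=2 → 14/18 = 0.7778
  fish: TP=5, FP=0+0+0+1=1, FN=0+1+0+1=2 → 10/13 = 0.7692
  dog: TP=3, FP=1+1+0+1=3, FN=1+0+2+1=4 → 6/13 = 0.4615
  horse: TP=4, FP=0+0+2+0=2, FN=1+0+0+1=2 → 8/12 = 0.6667
  cat: TP=4, FP=1+1+1+1=4, FN=0+1+1+0=2 → 8/14 = 0.5714
Weighted-F1 score = Σ (supportᵢ/N)·F1 scoreᵢ with N=35: (9/35)·0.7778 + (7/35)·0.7692 + (7/35)·0.4615 + (6/35)·0.6667 + (6/35)·0.5714 = 0.658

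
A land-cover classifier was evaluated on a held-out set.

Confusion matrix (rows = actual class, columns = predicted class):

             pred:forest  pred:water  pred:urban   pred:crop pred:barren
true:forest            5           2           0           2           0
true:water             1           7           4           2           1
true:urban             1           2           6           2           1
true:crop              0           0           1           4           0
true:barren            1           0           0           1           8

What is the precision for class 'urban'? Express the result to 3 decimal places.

0.545

precision = TP/(TP+FP).
urban: TP=6, FP=0+4+1+0=5 → 6/11 = 0.5455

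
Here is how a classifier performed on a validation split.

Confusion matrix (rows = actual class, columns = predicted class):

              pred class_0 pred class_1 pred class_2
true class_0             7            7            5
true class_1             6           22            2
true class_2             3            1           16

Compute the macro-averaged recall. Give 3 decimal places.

Per-class recall (TP/(TP+FN)):
  class_0: TP=7, FN=7+5=12 → 7/19 = 0.3684
  class_1: TP=22, FN=6+2=8 → 22/30 = 0.7333
  class_2: TP=16, FN=3+1=4 → 16/20 = 0.8000
Macro-recall = mean = (0.3684 + 0.7333 + 0.8000) / 3 = 0.634

0.634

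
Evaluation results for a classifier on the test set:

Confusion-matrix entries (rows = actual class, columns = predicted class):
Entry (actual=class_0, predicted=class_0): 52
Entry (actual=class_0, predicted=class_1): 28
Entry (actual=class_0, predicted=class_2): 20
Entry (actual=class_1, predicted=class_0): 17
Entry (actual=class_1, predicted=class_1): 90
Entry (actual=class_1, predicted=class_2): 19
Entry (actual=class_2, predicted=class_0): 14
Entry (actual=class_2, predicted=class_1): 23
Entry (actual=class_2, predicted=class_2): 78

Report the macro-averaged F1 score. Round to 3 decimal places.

0.638

Per-class F1 score (2·TP/(2·TP+FP+FN)):
  class_0: TP=52, FP=17+14=31, FN=28+20=48 → 104/183 = 0.5683
  class_1: TP=90, FP=28+23=51, FN=17+19=36 → 180/267 = 0.6742
  class_2: TP=78, FP=20+19=39, FN=14+23=37 → 156/232 = 0.6724
Macro-F1 score = mean = (0.5683 + 0.6742 + 0.6724) / 3 = 0.638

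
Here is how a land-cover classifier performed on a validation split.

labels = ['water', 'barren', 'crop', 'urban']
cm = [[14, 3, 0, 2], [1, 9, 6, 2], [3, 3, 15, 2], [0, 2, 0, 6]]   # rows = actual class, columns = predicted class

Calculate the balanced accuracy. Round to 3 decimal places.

0.660

Balanced accuracy = mean of per-class recall.
  water: recall = 14/19 = 0.7368
  barren: recall = 9/18 = 0.5000
  crop: recall = 15/23 = 0.6522
  urban: recall = 6/8 = 0.7500
Mean = (0.7368 + 0.5000 + 0.6522 + 0.7500) / 4 = 0.660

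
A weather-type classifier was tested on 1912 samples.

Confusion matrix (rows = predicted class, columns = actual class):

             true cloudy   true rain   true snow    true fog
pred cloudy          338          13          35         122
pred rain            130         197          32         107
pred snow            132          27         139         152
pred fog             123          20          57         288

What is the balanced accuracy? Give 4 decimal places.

Balanced accuracy = mean of per-class recall.
  cloudy: recall = 338/723 = 0.46750
  rain: recall = 197/257 = 0.76654
  snow: recall = 139/263 = 0.52852
  fog: recall = 288/669 = 0.43049
Mean = (0.46750 + 0.76654 + 0.52852 + 0.43049) / 4 = 0.5483

0.5483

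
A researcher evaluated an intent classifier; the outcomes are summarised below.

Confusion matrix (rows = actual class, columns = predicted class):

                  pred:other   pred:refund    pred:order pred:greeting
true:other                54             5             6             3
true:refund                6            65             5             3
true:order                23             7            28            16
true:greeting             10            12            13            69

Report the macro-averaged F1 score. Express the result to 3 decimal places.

0.649

Per-class F1 score (2·TP/(2·TP+FP+FN)):
  other: TP=54, FP=6+23+10=39, FN=5+6+3=14 → 108/161 = 0.6708
  refund: TP=65, FP=5+7+12=24, FN=6+5+3=14 → 130/168 = 0.7738
  order: TP=28, FP=6+5+13=24, FN=23+7+16=46 → 56/126 = 0.4444
  greeting: TP=69, FP=3+3+16=22, FN=10+12+13=35 → 138/195 = 0.7077
Macro-F1 score = mean = (0.6708 + 0.7738 + 0.4444 + 0.7077) / 4 = 0.649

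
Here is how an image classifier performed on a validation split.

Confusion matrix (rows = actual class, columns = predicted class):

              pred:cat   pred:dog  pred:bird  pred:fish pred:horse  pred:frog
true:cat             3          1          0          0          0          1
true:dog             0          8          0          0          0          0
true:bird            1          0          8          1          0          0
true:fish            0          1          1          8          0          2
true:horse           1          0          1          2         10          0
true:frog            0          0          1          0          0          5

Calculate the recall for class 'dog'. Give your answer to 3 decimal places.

1.000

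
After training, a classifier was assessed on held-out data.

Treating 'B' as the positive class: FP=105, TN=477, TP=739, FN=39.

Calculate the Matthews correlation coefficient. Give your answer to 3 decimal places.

0.785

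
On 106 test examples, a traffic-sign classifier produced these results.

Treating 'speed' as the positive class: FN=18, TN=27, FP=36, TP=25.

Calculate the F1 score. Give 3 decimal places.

Precision = TP/(TP+FP) = 25/61 = 0.4098
Recall = TP/(TP+FN) = 25/43 = 0.5814
F1 = 2·TP/(2·TP+FP+FN) = 50/104 = 0.481

0.481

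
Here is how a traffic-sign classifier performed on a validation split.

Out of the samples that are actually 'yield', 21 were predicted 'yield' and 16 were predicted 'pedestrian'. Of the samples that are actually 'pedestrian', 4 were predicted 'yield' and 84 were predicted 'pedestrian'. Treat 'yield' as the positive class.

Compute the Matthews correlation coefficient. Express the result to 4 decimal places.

0.5958

MCC = (TP·TN − FP·FN) / √((TP+FP)(TP+FN)(TN+FP)(TN+FN))
Numerator = 21·84 − 4·16 = 1700
Denominator = √(25·37·88·100) = √8140000 = 2853.0685
MCC = 1700 / 2853.0685 = 0.5958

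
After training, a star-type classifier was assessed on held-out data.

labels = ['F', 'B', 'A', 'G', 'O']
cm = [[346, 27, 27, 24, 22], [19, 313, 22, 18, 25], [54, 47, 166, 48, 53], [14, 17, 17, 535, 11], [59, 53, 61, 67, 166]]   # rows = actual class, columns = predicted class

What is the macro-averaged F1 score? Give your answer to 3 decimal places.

0.658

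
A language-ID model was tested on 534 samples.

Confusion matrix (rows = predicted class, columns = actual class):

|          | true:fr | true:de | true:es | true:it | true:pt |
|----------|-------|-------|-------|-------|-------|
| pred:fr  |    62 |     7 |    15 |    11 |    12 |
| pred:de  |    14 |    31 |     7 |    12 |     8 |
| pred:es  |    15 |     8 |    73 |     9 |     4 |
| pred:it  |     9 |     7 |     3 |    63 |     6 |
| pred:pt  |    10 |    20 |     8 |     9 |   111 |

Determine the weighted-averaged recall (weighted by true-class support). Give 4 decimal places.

0.6367

Per-class recall (TP/(TP+FN)):
  fr: TP=62, FN=14+15+9+10=48 → 62/110 = 0.56364
  de: TP=31, FN=7+8+7+20=42 → 31/73 = 0.42466
  es: TP=73, FN=15+7+3+8=33 → 73/106 = 0.68868
  it: TP=63, FN=11+12+9+9=41 → 63/104 = 0.60577
  pt: TP=111, FN=12+8+4+6=30 → 111/141 = 0.78723
Weighted-recall = Σ (supportᵢ/N)·recallᵢ with N=534: (110/534)·0.56364 + (73/534)·0.42466 + (106/534)·0.68868 + (104/534)·0.60577 + (141/534)·0.78723 = 0.6367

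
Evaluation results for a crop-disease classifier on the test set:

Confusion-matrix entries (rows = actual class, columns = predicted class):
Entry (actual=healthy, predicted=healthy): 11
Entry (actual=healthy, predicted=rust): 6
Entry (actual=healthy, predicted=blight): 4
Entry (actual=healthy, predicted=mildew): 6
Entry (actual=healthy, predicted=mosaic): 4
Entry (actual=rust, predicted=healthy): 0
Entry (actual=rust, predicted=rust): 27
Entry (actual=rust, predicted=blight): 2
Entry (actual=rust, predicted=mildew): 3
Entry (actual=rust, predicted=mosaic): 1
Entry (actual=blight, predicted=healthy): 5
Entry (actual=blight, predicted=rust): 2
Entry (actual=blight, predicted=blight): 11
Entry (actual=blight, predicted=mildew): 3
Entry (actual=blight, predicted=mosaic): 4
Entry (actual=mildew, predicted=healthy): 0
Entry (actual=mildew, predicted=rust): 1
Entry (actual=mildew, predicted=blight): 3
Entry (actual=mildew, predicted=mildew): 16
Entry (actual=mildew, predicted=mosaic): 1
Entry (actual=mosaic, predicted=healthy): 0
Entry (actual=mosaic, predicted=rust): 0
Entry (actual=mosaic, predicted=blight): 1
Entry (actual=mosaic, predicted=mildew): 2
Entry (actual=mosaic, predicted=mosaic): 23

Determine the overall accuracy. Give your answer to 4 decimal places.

0.6471

Accuracy = trace / total = (11+27+11+16+23=88) / 136 = 88/136 = 0.6471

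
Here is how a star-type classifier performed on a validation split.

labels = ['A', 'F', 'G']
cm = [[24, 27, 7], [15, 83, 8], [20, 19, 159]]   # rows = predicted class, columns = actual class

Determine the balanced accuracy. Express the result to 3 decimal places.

Balanced accuracy = mean of per-class recall.
  A: recall = 24/59 = 0.4068
  F: recall = 83/129 = 0.6434
  G: recall = 159/174 = 0.9138
Mean = (0.4068 + 0.6434 + 0.9138) / 3 = 0.655

0.655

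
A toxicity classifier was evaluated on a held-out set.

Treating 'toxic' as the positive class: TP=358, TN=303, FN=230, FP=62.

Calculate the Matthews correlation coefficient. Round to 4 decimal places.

0.4298

MCC = (TP·TN − FP·FN) / √((TP+FP)(TP+FN)(TN+FP)(TN+FN))
Numerator = 358·303 − 62·230 = 94214
Denominator = √(420·588·365·533) = √48044833200 = 219191.3164
MCC = 94214 / 219191.3164 = 0.4298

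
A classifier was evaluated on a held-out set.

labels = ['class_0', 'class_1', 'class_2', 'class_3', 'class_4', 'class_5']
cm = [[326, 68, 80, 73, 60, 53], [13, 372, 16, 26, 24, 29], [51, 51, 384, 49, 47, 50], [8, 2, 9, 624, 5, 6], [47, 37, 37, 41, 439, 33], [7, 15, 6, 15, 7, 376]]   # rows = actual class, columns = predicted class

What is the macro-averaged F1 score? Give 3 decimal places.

0.718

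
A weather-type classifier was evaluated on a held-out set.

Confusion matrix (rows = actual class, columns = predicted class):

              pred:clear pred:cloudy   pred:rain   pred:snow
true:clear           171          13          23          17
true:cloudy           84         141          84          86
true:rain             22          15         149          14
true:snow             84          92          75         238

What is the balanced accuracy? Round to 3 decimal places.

0.588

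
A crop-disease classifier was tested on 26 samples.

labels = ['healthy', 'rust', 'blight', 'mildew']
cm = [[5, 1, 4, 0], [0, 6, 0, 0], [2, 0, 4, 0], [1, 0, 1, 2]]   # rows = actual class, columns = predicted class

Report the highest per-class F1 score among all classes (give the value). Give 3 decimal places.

0.923

Per-class F1 score (2·TP/(2·TP+FP+FN)):
  healthy: TP=5, FP=0+2+1=3, FN=1+4+0=5 → 10/18 = 0.5556
  rust: TP=6, FP=1+0+0=1, FN=0+0+0=0 → 12/13 = 0.9231
  blight: TP=4, FP=4+0+1=5, FN=2+0+0=2 → 8/15 = 0.5333
  mildew: TP=2, FP=0+0+0=0, FN=1+0+1=2 → 4/6 = 0.6667
Highest is class 'rust' with F1 score = 0.923.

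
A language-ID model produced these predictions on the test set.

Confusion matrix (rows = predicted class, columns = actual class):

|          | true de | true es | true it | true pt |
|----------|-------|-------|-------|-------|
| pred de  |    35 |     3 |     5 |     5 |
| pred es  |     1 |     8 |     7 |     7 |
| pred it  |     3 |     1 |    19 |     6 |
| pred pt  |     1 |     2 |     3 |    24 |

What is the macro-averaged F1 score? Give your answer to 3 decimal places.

0.624

Per-class F1 score (2·TP/(2·TP+FP+FN)):
  de: TP=35, FP=3+5+5=13, FN=1+3+1=5 → 70/88 = 0.7955
  es: TP=8, FP=1+7+7=15, FN=3+1+2=6 → 16/37 = 0.4324
  it: TP=19, FP=3+1+6=10, FN=5+7+3=15 → 38/63 = 0.6032
  pt: TP=24, FP=1+2+3=6, FN=5+7+6=18 → 48/72 = 0.6667
Macro-F1 score = mean = (0.7955 + 0.4324 + 0.6032 + 0.6667) / 4 = 0.624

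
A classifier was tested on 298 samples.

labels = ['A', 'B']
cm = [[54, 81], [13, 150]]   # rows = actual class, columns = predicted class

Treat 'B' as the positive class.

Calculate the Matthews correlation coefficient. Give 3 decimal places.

MCC = (TP·TN − FP·FN) / √((TP+FP)(TP+FN)(TN+FP)(TN+FN))
Numerator = 150·54 − 81·13 = 7047
Denominator = √(231·163·135·67) = √340571385 = 18454.5763
MCC = 7047 / 18454.5763 = 0.382

0.382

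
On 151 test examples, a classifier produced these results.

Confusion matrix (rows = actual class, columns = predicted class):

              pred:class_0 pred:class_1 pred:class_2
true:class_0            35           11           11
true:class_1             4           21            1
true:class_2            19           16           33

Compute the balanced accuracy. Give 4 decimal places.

Balanced accuracy = mean of per-class recall.
  class_0: recall = 35/57 = 0.61404
  class_1: recall = 21/26 = 0.80769
  class_2: recall = 33/68 = 0.48529
Mean = (0.61404 + 0.80769 + 0.48529) / 3 = 0.6357

0.6357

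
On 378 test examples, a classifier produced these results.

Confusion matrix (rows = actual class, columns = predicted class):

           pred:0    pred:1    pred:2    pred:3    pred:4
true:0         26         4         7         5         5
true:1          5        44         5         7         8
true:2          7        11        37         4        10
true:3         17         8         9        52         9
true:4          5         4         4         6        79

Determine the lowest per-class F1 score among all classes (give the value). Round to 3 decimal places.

0.486

Per-class F1 score (2·TP/(2·TP+FP+FN)):
  0: TP=26, FP=5+7+17+5=34, FN=4+7+5+5=21 → 52/107 = 0.4860
  1: TP=44, FP=4+11+8+4=27, FN=5+5+7+8=25 → 88/140 = 0.6286
  2: TP=37, FP=7+5+9+4=25, FN=7+11+4+10=32 → 74/131 = 0.5649
  3: TP=52, FP=5+7+4+6=22, FN=17+8+9+9=43 → 104/169 = 0.6154
  4: TP=79, FP=5+8+10+9=32, FN=5+4+4+6=19 → 158/209 = 0.7560
Lowest is class '0' with F1 score = 0.486.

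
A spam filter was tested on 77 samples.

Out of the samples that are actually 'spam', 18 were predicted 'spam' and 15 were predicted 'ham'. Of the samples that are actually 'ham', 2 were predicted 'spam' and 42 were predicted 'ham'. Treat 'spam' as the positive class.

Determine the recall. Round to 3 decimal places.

0.545

Recall = TP/(TP+FN) = 18/(18+15) = 18/33 = 0.545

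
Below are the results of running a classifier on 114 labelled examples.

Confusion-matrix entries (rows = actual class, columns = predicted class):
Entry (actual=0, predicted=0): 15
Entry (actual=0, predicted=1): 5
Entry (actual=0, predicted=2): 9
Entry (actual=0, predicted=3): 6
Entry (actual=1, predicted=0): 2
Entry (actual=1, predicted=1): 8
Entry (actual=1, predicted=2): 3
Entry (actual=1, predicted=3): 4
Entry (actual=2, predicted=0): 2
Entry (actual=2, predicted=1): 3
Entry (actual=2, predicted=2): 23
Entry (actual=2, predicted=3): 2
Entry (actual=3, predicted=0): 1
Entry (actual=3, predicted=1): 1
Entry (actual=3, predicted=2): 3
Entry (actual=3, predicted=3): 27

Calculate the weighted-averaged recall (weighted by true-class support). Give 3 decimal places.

Per-class recall (TP/(TP+FN)):
  0: TP=15, FN=5+9+6=20 → 15/35 = 0.4286
  1: TP=8, FN=2+3+4=9 → 8/17 = 0.4706
  2: TP=23, FN=2+3+2=7 → 23/30 = 0.7667
  3: TP=27, FN=1+1+3=5 → 27/32 = 0.8438
Weighted-recall = Σ (supportᵢ/N)·recallᵢ with N=114: (35/114)·0.4286 + (17/114)·0.4706 + (30/114)·0.7667 + (32/114)·0.8438 = 0.640

0.640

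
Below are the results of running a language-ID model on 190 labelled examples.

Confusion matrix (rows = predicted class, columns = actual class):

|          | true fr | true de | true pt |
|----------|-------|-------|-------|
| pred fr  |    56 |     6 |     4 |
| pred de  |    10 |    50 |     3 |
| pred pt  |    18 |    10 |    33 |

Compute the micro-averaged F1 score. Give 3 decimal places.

0.732

Micro-averaging pools counts across classes: ΣTP=139, ΣFP=51, ΣFN=51.
Micro-F1 score = 2·TP/(2·TP+FP+FN) on pooled counts = 0.732 (equals overall accuracy in single-label multiclass).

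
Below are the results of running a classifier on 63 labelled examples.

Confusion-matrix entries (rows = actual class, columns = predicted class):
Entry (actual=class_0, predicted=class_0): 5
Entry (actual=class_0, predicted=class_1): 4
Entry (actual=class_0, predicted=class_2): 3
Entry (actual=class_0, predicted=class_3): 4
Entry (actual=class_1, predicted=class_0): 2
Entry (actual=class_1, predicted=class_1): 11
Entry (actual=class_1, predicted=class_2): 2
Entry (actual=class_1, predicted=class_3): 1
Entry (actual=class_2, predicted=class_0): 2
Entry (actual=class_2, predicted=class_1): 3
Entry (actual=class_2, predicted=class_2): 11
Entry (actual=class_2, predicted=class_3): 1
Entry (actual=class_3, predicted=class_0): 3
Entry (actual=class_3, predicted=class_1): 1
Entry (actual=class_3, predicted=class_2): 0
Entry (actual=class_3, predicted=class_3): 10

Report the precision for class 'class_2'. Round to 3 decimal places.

precision = TP/(TP+FP).
class_2: TP=11, FP=3+2+0=5 → 11/16 = 0.6875

0.688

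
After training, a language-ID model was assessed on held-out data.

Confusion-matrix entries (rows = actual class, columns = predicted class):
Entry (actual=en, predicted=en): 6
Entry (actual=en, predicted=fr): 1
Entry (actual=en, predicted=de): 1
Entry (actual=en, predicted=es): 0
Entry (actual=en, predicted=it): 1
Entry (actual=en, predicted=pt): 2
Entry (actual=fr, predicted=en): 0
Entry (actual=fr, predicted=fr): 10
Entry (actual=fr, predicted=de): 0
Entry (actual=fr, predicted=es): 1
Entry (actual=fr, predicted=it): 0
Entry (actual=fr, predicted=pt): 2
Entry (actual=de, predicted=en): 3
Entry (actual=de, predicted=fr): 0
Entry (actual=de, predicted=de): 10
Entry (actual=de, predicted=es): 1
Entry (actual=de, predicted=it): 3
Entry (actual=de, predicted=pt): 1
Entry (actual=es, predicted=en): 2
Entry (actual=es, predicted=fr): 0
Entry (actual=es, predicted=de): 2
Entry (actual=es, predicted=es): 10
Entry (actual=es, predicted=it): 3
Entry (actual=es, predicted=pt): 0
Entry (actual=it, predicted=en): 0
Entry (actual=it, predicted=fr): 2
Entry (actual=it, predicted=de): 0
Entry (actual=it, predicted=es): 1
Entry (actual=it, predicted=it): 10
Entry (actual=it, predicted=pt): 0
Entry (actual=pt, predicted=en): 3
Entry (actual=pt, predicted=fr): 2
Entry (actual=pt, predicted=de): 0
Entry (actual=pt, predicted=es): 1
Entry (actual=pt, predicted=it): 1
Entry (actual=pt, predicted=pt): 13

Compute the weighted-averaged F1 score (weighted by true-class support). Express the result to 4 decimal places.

0.6437

Per-class F1 score (2·TP/(2·TP+FP+FN)):
  en: TP=6, FP=0+3+2+0+3=8, FN=1+1+0+1+2=5 → 12/25 = 0.48000
  fr: TP=10, FP=1+0+0+2+2=5, FN=0+0+1+0+2=3 → 20/28 = 0.71429
  de: TP=10, FP=1+0+2+0+0=3, FN=3+0+1+3+1=8 → 20/31 = 0.64516
  es: TP=10, FP=0+1+1+1+1=4, FN=2+0+2+3+0=7 → 20/31 = 0.64516
  it: TP=10, FP=1+0+3+3+1=8, FN=0+2+0+1+0=3 → 20/31 = 0.64516
  pt: TP=13, FP=2+2+1+0+0=5, FN=3+2+0+1+1=7 → 26/38 = 0.68421
Weighted-F1 score = Σ (supportᵢ/N)·F1 scoreᵢ with N=92: (11/92)·0.48000 + (13/92)·0.71429 + (18/92)·0.64516 + (17/92)·0.64516 + (13/92)·0.64516 + (20/92)·0.68421 = 0.6437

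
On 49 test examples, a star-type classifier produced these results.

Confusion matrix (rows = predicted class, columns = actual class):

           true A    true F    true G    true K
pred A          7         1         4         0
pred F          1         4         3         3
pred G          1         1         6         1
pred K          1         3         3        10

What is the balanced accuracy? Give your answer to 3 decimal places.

Balanced accuracy = mean of per-class recall.
  A: recall = 7/10 = 0.7000
  F: recall = 4/9 = 0.4444
  G: recall = 6/16 = 0.3750
  K: recall = 10/14 = 0.7143
Mean = (0.7000 + 0.4444 + 0.3750 + 0.7143) / 4 = 0.558

0.558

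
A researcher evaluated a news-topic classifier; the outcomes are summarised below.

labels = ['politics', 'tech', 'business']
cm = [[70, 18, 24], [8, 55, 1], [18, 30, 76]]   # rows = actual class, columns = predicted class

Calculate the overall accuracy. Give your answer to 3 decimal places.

0.670

Accuracy = trace / total = (70+55+76=201) / 300 = 201/300 = 0.670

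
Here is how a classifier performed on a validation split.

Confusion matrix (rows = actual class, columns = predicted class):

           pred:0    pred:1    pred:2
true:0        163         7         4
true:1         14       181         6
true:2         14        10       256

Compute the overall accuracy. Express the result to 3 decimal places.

0.916

Accuracy = trace / total = (163+181+256=600) / 655 = 600/655 = 0.916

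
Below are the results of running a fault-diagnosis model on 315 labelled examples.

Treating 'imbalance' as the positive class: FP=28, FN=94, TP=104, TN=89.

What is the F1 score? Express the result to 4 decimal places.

0.6303

Precision = TP/(TP+FP) = 104/132 = 0.7879
Recall = TP/(TP+FN) = 104/198 = 0.5253
F1 = 2·TP/(2·TP+FP+FN) = 208/330 = 0.6303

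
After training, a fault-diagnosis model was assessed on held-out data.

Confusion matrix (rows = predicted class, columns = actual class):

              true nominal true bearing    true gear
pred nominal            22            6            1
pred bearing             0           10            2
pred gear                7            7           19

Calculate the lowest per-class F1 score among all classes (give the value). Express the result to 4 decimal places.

Per-class F1 score (2·TP/(2·TP+FP+FN)):
  nominal: TP=22, FP=6+1=7, FN=0+7=7 → 44/58 = 0.75862
  bearing: TP=10, FP=0+2=2, FN=6+7=13 → 20/35 = 0.57143
  gear: TP=19, FP=7+7=14, FN=1+2=3 → 38/55 = 0.69091
Lowest is class 'bearing' with F1 score = 0.5714.

0.5714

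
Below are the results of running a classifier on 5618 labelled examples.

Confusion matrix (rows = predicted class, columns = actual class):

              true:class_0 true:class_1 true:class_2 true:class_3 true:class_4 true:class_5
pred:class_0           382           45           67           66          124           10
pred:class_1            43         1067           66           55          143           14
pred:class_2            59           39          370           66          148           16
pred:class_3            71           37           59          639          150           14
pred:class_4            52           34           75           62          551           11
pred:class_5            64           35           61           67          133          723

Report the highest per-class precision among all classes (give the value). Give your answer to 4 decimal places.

Per-class precision (TP/(TP+FP)):
  class_0: TP=382, FP=45+67+66+124+10=312 → 382/694 = 0.55043
  class_1: TP=1067, FP=43+66+55+143+14=321 → 1067/1388 = 0.76873
  class_2: TP=370, FP=59+39+66+148+16=328 → 370/698 = 0.53009
  class_3: TP=639, FP=71+37+59+150+14=331 → 639/970 = 0.65876
  class_4: TP=551, FP=52+34+75+62+11=234 → 551/785 = 0.70191
  class_5: TP=723, FP=64+35+61+67+133=360 → 723/1083 = 0.66759
Highest is class 'class_1' with precision = 0.7687.

0.7687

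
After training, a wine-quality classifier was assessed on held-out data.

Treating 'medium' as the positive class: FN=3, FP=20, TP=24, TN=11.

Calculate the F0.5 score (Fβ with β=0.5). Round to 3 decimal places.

0.591

Fβ = (1+β²)·TP / ((1+β²)·TP + β²·FN + FP), with β²=1/4
= 1.25·24 / (1.25·24 + 0.25·3 + 20) = 0.591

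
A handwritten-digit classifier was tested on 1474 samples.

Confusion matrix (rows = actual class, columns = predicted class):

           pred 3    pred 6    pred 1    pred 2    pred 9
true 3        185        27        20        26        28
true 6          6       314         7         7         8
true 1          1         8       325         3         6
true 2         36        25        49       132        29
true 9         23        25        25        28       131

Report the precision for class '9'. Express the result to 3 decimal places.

0.649

Take TP from the diagonal, FP from the rest of the '9' prediction marginal, FN from the rest of the '9' actual marginal.
precision = TP/(TP+FP).
9: TP=131, FP=28+8+6+29=71 → 131/202 = 0.6485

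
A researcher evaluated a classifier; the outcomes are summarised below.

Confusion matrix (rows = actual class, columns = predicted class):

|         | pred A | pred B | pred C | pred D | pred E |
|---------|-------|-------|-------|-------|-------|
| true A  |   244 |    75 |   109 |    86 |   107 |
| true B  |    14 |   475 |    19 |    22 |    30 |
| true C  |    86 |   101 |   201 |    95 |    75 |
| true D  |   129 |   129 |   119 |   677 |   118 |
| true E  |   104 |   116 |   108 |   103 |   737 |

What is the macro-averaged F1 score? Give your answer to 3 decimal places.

0.542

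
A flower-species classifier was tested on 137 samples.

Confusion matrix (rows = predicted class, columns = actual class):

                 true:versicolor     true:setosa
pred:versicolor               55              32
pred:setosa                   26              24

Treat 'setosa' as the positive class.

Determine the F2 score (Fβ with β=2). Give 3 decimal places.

0.438

Fβ = (1+β²)·TP / ((1+β²)·TP + β²·FN + FP), with β²=4
= 5·24 / (5·24 + 4·32 + 26) = 0.438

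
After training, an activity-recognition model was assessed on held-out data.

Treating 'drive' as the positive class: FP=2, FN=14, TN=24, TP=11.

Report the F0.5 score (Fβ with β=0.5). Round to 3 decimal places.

0.714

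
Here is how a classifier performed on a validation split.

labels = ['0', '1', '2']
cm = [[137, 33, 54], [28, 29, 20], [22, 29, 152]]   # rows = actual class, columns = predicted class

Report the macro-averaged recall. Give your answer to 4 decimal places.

0.5790

Per-class recall (TP/(TP+FN)):
  0: TP=137, FN=33+54=87 → 137/224 = 0.61161
  1: TP=29, FN=28+20=48 → 29/77 = 0.37662
  2: TP=152, FN=22+29=51 → 152/203 = 0.74877
Macro-recall = mean = (0.61161 + 0.37662 + 0.74877) / 3 = 0.5790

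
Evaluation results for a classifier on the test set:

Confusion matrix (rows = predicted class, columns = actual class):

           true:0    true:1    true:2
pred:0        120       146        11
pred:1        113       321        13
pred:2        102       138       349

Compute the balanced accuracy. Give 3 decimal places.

0.608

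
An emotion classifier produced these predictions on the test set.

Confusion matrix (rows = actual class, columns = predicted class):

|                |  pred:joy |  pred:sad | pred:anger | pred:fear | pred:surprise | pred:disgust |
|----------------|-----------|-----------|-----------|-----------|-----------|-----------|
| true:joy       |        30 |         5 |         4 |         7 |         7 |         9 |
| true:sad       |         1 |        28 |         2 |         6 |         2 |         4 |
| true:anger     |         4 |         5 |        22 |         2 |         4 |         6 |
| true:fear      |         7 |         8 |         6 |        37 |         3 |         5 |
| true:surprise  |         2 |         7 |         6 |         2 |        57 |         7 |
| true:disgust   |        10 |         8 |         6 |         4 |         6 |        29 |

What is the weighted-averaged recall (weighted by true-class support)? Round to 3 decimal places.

Per-class recall (TP/(TP+FN)):
  joy: TP=30, FN=5+4+7+7+9=32 → 30/62 = 0.4839
  sad: TP=28, FN=1+2+6+2+4=15 → 28/43 = 0.6512
  anger: TP=22, FN=4+5+2+4+6=21 → 22/43 = 0.5116
  fear: TP=37, FN=7+8+6+3+5=29 → 37/66 = 0.5606
  surprise: TP=57, FN=2+7+6+2+7=24 → 57/81 = 0.7037
  disgust: TP=29, FN=10+8+6+4+6=34 → 29/63 = 0.4603
Weighted-recall = Σ (supportᵢ/N)·recallᵢ with N=358: (62/358)·0.4839 + (43/358)·0.6512 + (43/358)·0.5116 + (66/358)·0.5606 + (81/358)·0.7037 + (63/358)·0.4603 = 0.567

0.567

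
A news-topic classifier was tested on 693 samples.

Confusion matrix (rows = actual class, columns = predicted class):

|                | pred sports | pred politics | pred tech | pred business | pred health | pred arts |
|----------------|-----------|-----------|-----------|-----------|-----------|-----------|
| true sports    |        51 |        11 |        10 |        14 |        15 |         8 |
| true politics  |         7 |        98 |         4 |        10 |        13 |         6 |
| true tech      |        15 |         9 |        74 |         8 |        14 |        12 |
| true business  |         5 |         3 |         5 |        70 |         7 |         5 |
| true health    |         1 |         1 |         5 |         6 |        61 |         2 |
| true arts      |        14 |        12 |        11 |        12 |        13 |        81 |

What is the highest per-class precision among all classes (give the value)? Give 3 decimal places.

Per-class precision (TP/(TP+FP)):
  sports: TP=51, FP=7+15+5+1+14=42 → 51/93 = 0.5484
  politics: TP=98, FP=11+9+3+1+12=36 → 98/134 = 0.7313
  tech: TP=74, FP=10+4+5+5+11=35 → 74/109 = 0.6789
  business: TP=70, FP=14+10+8+6+12=50 → 70/120 = 0.5833
  health: TP=61, FP=15+13+14+7+13=62 → 61/123 = 0.4959
  arts: TP=81, FP=8+6+12+5+2=33 → 81/114 = 0.7105
Highest is class 'politics' with precision = 0.731.

0.731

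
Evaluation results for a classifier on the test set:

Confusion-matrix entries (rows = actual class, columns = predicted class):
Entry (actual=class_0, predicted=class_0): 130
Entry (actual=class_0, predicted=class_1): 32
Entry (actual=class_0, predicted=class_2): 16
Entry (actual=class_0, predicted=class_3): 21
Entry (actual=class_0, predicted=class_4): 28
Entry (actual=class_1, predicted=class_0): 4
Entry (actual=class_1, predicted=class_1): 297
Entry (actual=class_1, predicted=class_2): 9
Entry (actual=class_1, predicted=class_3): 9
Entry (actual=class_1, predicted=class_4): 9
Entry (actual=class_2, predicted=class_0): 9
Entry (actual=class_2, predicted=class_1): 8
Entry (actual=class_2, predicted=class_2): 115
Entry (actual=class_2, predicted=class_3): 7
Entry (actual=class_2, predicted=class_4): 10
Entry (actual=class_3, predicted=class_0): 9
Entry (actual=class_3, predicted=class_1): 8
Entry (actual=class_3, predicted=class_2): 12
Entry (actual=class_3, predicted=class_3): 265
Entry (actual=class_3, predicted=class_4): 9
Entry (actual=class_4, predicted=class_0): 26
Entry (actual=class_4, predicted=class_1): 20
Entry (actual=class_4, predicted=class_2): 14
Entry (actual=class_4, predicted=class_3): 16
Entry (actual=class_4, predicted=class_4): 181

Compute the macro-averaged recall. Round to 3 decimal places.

Per-class recall (TP/(TP+FN)):
  class_0: TP=130, FN=32+16+21+28=97 → 130/227 = 0.5727
  class_1: TP=297, FN=4+9+9+9=31 → 297/328 = 0.9055
  class_2: TP=115, FN=9+8+7+10=34 → 115/149 = 0.7718
  class_3: TP=265, FN=9+8+12+9=38 → 265/303 = 0.8746
  class_4: TP=181, FN=26+20+14+16=76 → 181/257 = 0.7043
Macro-recall = mean = (0.5727 + 0.9055 + 0.7718 + 0.8746 + 0.7043) / 5 = 0.766

0.766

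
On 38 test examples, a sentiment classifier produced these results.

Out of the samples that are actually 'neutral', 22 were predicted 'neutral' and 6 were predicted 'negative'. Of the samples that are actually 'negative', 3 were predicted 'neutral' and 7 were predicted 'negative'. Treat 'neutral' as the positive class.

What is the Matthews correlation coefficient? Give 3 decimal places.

MCC = (TP·TN − FP·FN) / √((TP+FP)(TP+FN)(TN+FP)(TN+FN))
Numerator = 22·7 − 3·6 = 136
Denominator = √(25·28·10·13) = √91000 = 301.6621
MCC = 136 / 301.6621 = 0.451

0.451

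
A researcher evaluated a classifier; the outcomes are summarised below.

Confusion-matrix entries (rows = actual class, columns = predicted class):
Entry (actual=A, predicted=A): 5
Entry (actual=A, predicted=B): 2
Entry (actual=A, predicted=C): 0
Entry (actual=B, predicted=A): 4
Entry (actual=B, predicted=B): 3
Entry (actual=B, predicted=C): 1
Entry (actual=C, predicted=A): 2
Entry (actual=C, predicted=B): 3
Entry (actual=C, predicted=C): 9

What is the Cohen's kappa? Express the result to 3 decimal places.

0.379

Observed agreement pₒ = trace/N = 17/29 = 0.5862
Expected agreement pₑ = Σ (rowᵢ·colᵢ)/N² = (7·11 + 8·8 + 14·10)/29² = 0.3341
κ = (pₒ − pₑ)/(1 − pₑ) = (0.5862 − 0.3341)/(1 − 0.3341) = 0.379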